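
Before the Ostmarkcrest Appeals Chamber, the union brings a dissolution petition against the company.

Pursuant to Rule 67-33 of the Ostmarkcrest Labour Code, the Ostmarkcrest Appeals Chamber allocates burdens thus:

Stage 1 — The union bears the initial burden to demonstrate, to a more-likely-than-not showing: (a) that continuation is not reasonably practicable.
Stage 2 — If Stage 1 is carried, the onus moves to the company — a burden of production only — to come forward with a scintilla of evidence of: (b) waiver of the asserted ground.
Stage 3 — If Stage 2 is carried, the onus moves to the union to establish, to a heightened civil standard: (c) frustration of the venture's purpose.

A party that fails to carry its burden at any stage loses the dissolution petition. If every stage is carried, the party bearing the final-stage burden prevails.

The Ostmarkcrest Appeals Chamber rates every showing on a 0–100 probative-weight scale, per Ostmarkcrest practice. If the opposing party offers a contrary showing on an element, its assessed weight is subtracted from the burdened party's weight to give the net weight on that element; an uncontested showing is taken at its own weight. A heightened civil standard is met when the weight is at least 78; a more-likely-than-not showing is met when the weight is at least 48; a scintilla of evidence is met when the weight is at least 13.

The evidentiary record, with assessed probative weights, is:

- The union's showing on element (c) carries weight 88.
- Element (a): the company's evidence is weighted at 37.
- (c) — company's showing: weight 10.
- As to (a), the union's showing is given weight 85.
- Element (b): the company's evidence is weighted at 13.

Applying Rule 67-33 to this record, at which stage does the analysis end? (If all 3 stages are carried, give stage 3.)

stage 3

At Stage 1 the union must meet a more-likely-than-not showing (weight is at least 48): on (a) the weight is 85 less the opposing 37 gives net 48, ≥ 48, so (a) meets the standard.
  Stage 1 is satisfied; the onus moves to the company.
At Stage 2 the company must meet a scintilla of evidence (weight is at least 13): on (b) the weight is 13, ≥ 13, so (b) meets the standard.
  The company carries Stage 2; the union now bears the burden.
At Stage 3 the union must meet a heightened civil standard (weight is at least 78): on (c) the weight is 88 less the opposing 10 gives net 78, which does reach 78, so (c) meets the standard.
  All elements met at the final stage.
Every stage carried; the union prevails.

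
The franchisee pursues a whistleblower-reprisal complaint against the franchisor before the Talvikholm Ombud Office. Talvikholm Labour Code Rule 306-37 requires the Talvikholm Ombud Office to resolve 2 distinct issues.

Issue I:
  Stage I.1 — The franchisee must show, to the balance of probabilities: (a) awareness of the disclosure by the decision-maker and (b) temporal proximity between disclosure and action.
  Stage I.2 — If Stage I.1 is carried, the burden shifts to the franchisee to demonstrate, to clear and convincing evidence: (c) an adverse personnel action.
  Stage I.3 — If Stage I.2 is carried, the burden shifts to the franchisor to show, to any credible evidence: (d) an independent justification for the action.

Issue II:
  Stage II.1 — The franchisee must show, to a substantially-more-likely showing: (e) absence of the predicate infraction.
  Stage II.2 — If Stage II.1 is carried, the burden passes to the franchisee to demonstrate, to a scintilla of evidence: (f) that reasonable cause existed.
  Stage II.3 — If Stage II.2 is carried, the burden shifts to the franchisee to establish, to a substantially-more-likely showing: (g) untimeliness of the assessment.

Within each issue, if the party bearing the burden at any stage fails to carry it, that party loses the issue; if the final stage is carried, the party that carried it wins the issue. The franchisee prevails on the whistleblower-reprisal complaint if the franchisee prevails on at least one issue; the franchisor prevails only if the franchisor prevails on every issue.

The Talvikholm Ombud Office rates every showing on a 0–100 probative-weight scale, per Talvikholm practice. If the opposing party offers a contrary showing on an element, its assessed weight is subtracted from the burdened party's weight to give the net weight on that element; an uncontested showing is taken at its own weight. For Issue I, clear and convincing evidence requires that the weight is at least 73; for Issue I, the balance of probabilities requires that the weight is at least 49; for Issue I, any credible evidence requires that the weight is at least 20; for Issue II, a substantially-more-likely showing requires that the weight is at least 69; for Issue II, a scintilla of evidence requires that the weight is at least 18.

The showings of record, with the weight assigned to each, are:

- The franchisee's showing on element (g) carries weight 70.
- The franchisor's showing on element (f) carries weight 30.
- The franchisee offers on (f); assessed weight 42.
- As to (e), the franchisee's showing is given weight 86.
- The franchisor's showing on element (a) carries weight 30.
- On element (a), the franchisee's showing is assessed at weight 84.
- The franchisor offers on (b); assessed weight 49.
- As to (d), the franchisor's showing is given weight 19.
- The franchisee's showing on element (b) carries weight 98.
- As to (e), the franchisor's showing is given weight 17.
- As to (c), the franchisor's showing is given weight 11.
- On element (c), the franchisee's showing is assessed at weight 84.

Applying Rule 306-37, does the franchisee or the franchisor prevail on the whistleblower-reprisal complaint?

— Issue I —
Stage I.1 — burden on franchisee; standard: the balance of probabilities (weight is at least 49).
    (a): 84 − 30 = 54 ≥ 49 [met]
    (b): 98 − 49 = 49 ≥ 49 [met]
  Stage I.1 is satisfied; the franchisee continues to bear the burden.
Stage I.2 — burden on franchisee; standard: clear and convincing evidence (weight is at least 73).
    (c): 84 − 11 = 73 ≥ 73 [met]
  Stage I.2 carried; the burden shifts to the franchisor.
Stage I.3 — burden on franchisor; standard: any credible evidence (weight is at least 20).
    (d): 19 < 20 [not met]
  Stage I.3 not carried; the franchisor fails its burden.
The franchisee prevails on this issue.
— Issue II —
At Stage II.1 the franchisee must meet a substantially-more-likely showing (weight is at least 69): on (e) the weight is 86 less the opposing 17 gives net 69, which does reach 69, so (e) meets the standard.
  Stage II.1 is satisfied; the franchisee continues to bear the burden.
At Stage II.2 the franchisee must meet a scintilla of evidence (weight is at least 18): on (f) the weight is 42 less the opposing 30 gives net 12, which does not reach 18, so (f) does not meet the standard.
  Not every element is met, so the franchisee fails to carry Stage II.2.
The franchisor prevails on this issue.
Per-issue: Issue I → franchisee; Issue II → franchisor. The franchisee must prevail on at least one issue; overall, the franchisee prevails.

franchisee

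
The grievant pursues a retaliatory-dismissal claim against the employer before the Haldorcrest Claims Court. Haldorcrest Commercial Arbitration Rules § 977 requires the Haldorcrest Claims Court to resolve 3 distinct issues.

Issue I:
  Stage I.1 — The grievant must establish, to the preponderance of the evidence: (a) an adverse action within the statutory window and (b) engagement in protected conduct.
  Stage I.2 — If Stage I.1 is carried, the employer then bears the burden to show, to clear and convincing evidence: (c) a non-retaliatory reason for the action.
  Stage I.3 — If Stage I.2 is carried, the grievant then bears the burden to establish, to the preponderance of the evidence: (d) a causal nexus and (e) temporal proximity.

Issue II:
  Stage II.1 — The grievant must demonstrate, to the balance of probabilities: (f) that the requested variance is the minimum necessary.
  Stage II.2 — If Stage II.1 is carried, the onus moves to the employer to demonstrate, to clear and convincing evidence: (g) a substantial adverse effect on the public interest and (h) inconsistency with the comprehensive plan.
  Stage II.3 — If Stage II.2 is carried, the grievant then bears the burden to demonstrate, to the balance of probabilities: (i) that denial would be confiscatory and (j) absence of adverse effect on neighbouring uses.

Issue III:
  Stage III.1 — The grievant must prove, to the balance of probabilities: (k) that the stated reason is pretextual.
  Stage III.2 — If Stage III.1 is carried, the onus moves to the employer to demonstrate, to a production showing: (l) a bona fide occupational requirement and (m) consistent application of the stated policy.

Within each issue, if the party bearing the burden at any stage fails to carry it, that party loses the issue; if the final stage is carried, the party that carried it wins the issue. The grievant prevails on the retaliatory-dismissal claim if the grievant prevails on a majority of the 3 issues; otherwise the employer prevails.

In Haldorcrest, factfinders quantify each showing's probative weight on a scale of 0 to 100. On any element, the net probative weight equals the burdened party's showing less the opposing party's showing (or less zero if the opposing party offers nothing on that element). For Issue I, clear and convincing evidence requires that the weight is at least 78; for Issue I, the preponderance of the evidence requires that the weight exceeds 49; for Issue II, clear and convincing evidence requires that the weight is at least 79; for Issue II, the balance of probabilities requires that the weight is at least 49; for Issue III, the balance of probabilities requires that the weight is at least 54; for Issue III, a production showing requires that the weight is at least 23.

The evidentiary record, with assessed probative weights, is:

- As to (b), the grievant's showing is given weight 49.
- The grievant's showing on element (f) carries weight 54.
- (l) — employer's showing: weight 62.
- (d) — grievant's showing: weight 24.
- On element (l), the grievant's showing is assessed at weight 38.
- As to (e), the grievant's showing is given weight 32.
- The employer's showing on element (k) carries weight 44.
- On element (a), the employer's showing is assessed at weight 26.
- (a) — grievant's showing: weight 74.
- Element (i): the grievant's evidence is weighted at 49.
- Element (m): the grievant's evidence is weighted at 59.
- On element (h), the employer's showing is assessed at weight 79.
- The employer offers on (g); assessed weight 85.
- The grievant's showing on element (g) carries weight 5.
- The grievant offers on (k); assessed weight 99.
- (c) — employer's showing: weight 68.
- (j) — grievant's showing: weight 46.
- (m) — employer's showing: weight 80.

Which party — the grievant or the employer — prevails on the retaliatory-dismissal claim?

employer

— Issue I —
Stage I.1 (grievant, the preponderance of the evidence, weight exceeds 49): (a) net 74−26=48 ≤ 49 — fails; (b) 49 ≤ 49 — fails.
  Stage I.1 not carried; the grievant fails its burden.
The analysis ends at Stage I.1; the employer prevails on this issue.
— Issue II —
Stage II.1 (grievant, the balance of probabilities, weight is at least 49): (f) 54 ≥ 49 — meets.
  All elements met. The burden passes to the employer.
Stage II.2 (employer, clear and convincing evidence, weight is at least 79): (g) net 85−5=80 ≥ 79 — meets; (h) 79 ≥ 79 — meets.
  Stage II.2 is satisfied; the onus moves to the grievant.
Stage II.3 (grievant, the balance of probabilities, weight is at least 49): (i) 49 ≥ 49 — meets; (j) 46 < 49 — fails.
  Not every element is met, so the grievant fails to carry Stage II.3.
The employer prevails on this issue.
— Issue III —
At Stage III.1 the grievant must meet the balance of probabilities (weight is at least 54): on (k) the weight is 99 less the opposing 44 gives net 55, ≥ 54, so (k) meets the standard.
  Stage III.1 carried; the burden shifts to the employer.
At Stage III.2 the employer must meet a production showing (weight is at least 23): on (l) the weight is 62 less the opposing 38 gives net 24, which does reach 23, so (l) meets the standard; on (m) the weight is 80 less the opposing 59 gives net 21, < 23, so (m) does not meet the standard.
  The employer does not carry Stage III.2.
So the grievant prevails on this issue.
Per-issue: Issue I → employer; Issue II → employer; Issue III → grievant. The grievant must prevail on a majority of issues; overall, the employer prevails.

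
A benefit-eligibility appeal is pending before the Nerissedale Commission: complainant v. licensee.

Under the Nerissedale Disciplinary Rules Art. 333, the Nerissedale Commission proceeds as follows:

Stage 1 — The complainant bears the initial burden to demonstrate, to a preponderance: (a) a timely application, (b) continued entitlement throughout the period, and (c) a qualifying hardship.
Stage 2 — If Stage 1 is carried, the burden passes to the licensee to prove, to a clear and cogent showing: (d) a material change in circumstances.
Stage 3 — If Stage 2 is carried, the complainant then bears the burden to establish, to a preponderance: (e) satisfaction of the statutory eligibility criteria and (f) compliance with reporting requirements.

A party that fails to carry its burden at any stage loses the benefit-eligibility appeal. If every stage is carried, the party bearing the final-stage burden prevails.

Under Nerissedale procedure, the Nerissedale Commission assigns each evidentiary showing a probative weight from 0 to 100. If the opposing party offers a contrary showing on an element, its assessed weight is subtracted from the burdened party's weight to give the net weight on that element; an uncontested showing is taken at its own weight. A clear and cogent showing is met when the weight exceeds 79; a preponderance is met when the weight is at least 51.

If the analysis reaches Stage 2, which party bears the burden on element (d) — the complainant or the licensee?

Stage 2's rule assigns the burden to the licensee (to a clear and cogent showing).

licensee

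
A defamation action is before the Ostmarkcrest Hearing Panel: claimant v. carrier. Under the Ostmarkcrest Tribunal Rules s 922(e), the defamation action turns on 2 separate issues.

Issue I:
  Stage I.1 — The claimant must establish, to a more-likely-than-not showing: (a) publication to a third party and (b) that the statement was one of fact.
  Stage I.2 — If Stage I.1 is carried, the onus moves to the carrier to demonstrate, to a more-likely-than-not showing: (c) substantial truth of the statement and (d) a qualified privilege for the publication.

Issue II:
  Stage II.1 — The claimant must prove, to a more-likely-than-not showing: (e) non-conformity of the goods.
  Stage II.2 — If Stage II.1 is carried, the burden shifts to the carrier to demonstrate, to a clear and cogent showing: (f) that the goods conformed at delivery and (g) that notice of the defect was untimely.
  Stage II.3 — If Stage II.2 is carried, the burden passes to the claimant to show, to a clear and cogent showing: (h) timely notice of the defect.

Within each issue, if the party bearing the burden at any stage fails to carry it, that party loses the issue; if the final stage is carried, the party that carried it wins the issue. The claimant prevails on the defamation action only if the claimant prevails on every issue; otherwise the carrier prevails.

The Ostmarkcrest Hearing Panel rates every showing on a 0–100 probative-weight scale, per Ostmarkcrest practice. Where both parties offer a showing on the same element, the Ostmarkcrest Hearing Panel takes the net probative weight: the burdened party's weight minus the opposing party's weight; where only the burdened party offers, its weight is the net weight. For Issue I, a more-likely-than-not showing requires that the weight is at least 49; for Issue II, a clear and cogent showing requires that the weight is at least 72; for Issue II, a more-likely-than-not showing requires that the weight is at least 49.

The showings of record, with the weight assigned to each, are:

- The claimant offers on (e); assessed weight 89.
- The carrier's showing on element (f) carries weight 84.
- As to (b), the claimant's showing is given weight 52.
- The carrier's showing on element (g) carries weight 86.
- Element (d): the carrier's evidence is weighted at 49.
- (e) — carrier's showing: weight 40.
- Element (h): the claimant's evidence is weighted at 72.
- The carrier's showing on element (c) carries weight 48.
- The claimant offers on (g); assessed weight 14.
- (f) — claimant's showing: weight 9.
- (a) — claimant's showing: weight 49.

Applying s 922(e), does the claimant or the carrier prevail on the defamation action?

claimant

— Issue I —
At Stage I.1 the claimant must meet a more-likely-than-not showing (weight is at least 49): on (a) the weight is 49, which does reach 49, so (a) meets the standard; on (b) the weight is 52, ≥ 49, so (b) meets the standard.
  Stage I.1 carried; the burden shifts to the carrier.
At Stage I.2 the carrier must meet a more-likely-than-not showing (weight is at least 49): on (c) the weight is 48, < 49, so (c) does not meet the standard; on (d) the weight is 49, ≥ 49, so (d) meets the standard.
  Stage I.2 not carried; the carrier fails its burden.
So the claimant prevails on this issue.
— Issue II —
Stage II.1 — burden on claimant; standard: a more-likely-than-not showing (weight is at least 49).
    (e): 89 − 40 = 49 ≥ 49 [met]
  All elements met. The burden passes to the carrier.
Stage II.2 — burden on carrier; standard: a clear and cogent showing (weight is at least 72).
    (f): 84 − 9 = 75 ≥ 72 [met]
    (g): 86 − 14 = 72 ≥ 72 [met]
  Stage II.2 is satisfied; the onus moves to the claimant.
Stage II.3 — burden on claimant; standard: a clear and cogent showing (weight is at least 72).
    (h): 72 ≥ 72 [met]
  Stage II.3 carried; the final stage is satisfied.
With every stage satisfied, the claimant prevails on this issue.
Per-issue: Issue I → claimant; Issue II → claimant. The claimant must prevail on every issue; overall, the claimant prevails.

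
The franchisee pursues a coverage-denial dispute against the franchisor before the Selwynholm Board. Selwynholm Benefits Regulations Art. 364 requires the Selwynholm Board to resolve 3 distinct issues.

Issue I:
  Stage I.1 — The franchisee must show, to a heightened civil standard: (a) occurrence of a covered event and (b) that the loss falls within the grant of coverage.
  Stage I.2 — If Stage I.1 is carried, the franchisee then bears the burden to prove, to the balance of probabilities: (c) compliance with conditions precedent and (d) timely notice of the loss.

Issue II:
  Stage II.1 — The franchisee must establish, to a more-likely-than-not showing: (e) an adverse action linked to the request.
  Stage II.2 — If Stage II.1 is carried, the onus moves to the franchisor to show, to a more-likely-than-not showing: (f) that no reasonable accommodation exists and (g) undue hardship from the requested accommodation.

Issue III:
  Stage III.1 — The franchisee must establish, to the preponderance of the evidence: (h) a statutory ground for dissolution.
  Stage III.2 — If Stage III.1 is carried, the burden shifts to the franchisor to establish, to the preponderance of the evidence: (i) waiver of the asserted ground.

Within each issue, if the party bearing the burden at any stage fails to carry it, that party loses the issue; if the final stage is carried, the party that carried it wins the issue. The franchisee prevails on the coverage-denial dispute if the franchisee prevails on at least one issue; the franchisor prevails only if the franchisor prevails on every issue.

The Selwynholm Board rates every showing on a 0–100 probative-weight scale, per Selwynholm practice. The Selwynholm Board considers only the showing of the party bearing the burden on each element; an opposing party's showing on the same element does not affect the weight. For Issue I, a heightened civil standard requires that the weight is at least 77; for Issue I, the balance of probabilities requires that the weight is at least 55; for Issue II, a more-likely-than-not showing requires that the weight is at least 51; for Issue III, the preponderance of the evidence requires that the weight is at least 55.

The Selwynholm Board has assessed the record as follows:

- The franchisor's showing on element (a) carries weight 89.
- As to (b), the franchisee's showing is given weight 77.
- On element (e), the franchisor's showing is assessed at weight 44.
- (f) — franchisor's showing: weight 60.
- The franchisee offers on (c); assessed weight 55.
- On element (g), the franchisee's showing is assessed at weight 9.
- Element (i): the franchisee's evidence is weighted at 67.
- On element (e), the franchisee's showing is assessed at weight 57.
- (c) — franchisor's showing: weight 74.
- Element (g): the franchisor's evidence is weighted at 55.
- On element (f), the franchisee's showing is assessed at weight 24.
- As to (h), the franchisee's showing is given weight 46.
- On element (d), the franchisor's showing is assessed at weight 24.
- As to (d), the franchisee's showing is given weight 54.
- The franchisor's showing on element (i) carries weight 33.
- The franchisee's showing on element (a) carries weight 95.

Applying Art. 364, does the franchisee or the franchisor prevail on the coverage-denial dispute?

— Issue I —
Stage I.1 (franchisee, a heightened civil standard, weight is at least 77): (a) 95 (franchisor's 89 disregarded) ≥ 77 — meets; (b) 77 ≥ 77 — meets.
  Stage I.1 is satisfied; the franchisee continues to bear the burden.
Stage I.2 (franchisee, the balance of probabilities, weight is at least 55): (c) 55 (franchisor's 74 disregarded) ≥ 55 — meets; (d) 54 (franchisor's 24 disregarded) < 55 — fails.
  Stage I.2 not carried; the franchisee fails its burden.
So the franchisor prevails on this issue.
— Issue II —
Stage II.1 — burden on franchisee; standard: a more-likely-than-not showing (weight is at least 51).
    (e): 57 (franchisor's 44 disregarded) ≥ 51 [met]
  Stage II.1 is satisfied; the onus moves to the franchisor.
Stage II.2 — burden on franchisor; standard: a more-likely-than-not showing (weight is at least 51).
    (f): 60 (franchisee's 24 disregarded) ≥ 51 [met]
    (g): 55 (franchisee's 9 disregarded) ≥ 51 [met]
  The franchisor carries the last stage.
With every stage satisfied, the franchisor prevails on this issue.
— Issue III —
Stage III.1 — burden on franchisee; standard: the preponderance of the evidence (weight is at least 55).
    (h): 46 < 55 [not met]
  Stage III.1 not carried; the franchisee fails its burden.
So the franchisor prevails on this issue.
Per-issue: Issue I → franchisor; Issue II → franchisor; Issue III → franchisor. The franchisee must prevail on at least one issue; overall, the franchisor prevails.

franchisor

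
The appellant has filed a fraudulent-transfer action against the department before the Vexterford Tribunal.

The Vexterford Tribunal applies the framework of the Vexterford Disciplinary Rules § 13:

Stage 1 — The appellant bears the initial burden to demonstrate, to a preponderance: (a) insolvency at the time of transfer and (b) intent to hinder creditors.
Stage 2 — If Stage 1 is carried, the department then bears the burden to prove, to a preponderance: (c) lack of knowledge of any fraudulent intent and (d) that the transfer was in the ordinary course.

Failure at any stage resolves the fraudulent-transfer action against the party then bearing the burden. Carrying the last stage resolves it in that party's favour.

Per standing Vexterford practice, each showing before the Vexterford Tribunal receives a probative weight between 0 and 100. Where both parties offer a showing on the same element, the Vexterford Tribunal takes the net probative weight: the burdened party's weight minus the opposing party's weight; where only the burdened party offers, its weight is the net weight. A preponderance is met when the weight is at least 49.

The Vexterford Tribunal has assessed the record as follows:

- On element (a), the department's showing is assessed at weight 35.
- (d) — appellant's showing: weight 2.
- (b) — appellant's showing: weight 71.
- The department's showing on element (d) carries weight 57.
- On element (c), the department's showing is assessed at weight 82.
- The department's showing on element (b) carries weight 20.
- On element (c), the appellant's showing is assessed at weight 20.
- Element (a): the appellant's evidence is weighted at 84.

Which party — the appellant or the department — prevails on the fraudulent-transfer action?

Stage 1 (appellant, a preponderance, weight is at least 49): (a) net 84−35=49 ≥ 49 — meets; (b) net 71−20=51 ≥ 49 — meets.
  The appellant carries Stage 1; the department now bears the burden.
Stage 2 (department, a preponderance, weight is at least 49): (c) net 82−20=62 ≥ 49 — meets; (d) net 57−2=55 ≥ 49 — meets.
  All elements met at the final stage.
Every stage carried; the department prevails.

department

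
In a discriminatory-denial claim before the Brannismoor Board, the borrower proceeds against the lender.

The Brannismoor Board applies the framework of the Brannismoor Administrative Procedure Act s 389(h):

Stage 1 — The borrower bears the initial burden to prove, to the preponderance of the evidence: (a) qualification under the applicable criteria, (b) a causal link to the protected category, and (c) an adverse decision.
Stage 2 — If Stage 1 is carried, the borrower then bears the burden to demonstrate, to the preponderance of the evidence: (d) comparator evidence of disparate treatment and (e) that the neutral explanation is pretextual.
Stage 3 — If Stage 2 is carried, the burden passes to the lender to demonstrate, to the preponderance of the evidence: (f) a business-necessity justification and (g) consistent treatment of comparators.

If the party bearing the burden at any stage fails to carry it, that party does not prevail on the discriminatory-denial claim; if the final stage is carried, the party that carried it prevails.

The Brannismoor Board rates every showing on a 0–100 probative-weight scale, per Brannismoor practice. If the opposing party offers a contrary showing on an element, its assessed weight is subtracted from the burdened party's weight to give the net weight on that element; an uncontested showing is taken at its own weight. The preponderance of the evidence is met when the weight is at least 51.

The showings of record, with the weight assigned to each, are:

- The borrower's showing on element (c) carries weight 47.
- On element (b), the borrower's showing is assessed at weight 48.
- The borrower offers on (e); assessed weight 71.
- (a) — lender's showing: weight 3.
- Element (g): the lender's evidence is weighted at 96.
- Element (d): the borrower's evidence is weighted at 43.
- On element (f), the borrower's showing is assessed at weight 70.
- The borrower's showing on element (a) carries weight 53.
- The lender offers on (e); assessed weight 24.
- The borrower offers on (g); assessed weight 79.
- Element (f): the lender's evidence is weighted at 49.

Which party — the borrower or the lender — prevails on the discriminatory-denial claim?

Stage 1 — burden on borrower; standard: the preponderance of the evidence (weight is at least 51).
    (a): 53 − 3 = 50 < 51 [not met]
    (b): 48 < 51 [not met]
    (c): 47 < 51 [not met]
  Stage 1 not carried; the borrower fails its burden.
So the lender prevails.

lender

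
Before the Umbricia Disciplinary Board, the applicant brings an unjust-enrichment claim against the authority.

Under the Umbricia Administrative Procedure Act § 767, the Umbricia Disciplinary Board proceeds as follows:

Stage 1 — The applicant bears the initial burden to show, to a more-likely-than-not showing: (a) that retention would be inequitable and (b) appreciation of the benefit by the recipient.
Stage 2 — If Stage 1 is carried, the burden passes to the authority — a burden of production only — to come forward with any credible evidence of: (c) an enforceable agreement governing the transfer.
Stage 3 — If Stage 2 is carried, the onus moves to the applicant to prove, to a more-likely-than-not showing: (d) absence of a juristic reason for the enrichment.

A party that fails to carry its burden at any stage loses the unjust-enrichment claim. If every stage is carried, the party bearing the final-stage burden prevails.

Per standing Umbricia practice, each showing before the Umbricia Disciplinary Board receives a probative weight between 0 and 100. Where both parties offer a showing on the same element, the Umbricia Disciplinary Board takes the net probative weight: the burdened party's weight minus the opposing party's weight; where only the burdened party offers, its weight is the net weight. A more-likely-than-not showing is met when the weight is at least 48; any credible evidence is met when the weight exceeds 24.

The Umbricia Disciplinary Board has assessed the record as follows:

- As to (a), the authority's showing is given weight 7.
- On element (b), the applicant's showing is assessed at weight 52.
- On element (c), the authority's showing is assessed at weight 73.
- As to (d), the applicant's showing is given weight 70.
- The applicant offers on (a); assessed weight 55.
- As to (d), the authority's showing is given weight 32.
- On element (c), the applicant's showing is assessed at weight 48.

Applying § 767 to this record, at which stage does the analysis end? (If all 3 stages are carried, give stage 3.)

stage 3

Stage 1 (applicant, a more-likely-than-not showing, weight is at least 48): (a) net 55−7=48 ≥ 48 — meets; (b) 52 ≥ 48 — meets.
  Stage 1 is satisfied; the onus moves to the authority.
Stage 2 (authority, any credible evidence, weight exceeds 24): (c) net 73−48=25 > 24 — meets.
  Stage 2 carried; the burden shifts to the applicant.
Stage 3 (applicant, a more-likely-than-not showing, weight is at least 48): (d) net 70−32=38 < 48 — fails.
  Not every element is met, so the applicant fails to carry Stage 3.
The analysis ends at Stage 3; the authority prevails.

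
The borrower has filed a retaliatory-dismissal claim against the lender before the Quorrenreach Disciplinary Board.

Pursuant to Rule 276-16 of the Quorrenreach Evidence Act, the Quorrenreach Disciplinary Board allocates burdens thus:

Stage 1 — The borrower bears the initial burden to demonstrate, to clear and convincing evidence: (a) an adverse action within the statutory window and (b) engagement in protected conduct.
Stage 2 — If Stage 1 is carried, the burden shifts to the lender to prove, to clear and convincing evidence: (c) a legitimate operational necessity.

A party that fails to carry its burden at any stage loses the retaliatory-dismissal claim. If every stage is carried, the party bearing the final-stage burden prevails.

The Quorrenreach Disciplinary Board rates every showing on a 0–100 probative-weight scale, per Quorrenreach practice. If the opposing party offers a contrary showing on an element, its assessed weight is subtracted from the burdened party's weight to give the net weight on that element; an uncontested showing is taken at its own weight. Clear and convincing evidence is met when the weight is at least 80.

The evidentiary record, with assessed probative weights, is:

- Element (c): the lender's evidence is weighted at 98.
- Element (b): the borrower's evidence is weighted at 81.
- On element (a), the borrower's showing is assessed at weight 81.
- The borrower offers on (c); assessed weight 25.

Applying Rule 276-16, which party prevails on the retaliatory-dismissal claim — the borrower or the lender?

borrower

At Stage 1 the borrower must meet clear and convincing evidence (weight is at least 80): on (a) the weight is 81, ≥ 80, so (a) meets the standard; on (b) the weight is 81, ≥ 80, so (b) meets the standard.
  Stage 1 carried; the burden shifts to the lender.
At Stage 2 the lender must meet clear and convincing evidence (weight is at least 80): on (c) the weight is 98 less the opposing 25 gives net 73, < 80, so (c) does not meet the standard.
  The lender does not carry Stage 2.
The analysis ends at Stage 2; the borrower prevails.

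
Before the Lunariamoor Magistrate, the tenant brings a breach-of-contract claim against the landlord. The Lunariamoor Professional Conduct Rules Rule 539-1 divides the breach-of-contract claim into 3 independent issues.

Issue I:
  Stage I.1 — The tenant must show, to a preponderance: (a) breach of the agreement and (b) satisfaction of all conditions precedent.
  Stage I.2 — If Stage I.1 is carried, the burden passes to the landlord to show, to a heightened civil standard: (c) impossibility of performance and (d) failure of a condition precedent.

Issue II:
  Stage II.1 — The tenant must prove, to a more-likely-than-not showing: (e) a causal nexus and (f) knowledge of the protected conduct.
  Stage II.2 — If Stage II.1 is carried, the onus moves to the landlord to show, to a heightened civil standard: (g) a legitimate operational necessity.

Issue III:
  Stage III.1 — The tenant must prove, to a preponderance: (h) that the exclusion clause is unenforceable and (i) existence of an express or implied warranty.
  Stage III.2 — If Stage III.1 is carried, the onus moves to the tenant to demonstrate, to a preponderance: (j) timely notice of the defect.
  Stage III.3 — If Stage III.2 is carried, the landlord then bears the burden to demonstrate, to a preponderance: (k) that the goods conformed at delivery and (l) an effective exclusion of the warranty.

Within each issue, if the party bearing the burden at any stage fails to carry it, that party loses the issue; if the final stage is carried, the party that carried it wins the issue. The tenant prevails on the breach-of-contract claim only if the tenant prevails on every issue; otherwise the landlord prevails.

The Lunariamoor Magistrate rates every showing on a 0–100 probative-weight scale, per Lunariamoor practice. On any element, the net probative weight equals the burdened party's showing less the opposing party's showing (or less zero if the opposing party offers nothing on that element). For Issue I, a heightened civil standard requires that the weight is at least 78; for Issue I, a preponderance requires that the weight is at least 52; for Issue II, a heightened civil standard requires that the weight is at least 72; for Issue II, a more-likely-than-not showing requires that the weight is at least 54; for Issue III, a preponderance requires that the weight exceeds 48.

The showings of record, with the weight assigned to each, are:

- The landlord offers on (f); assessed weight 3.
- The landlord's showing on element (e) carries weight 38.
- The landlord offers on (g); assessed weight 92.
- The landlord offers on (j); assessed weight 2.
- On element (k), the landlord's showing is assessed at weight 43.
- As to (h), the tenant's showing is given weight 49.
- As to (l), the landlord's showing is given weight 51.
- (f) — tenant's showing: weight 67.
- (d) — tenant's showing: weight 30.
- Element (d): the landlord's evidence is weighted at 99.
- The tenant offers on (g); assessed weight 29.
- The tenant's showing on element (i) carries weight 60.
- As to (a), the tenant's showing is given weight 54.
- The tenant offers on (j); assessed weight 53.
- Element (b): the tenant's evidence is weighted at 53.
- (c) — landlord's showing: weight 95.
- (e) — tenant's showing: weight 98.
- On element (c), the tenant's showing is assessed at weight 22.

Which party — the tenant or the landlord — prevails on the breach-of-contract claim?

tenant

— Issue I —
Stage I.1 (tenant, a preponderance, weight is at least 52): (a) 54 ≥ 52 — meets; (b) 53 ≥ 52 — meets.
  Stage I.1 carried; the burden shifts to the landlord.
Stage I.2 (landlord, a heightened civil standard, weight is at least 78): (c) net 95−22=73 < 78 — fails; (d) net 99−30=69 < 78 — fails.
  Stage I.2 not carried; the landlord fails its burden.
So the tenant prevails on this issue.
— Issue II —
At Stage II.1 the tenant must meet a more-likely-than-not showing (weight is at least 54): on (e) the weight is 98 less the opposing 38 gives net 60, ≥ 54, so (e) meets the standard; on (f) the weight is 67 less the opposing 3 gives net 64, which does reach 54, so (f) meets the standard.
  Stage II.1 carried; the burden shifts to the landlord.
At Stage II.2 the landlord must meet a heightened civil standard (weight is at least 72): on (g) the weight is 92 less the opposing 29 gives net 63, < 72, so (g) does not meet the standard.
  Not every element is met, so the landlord fails to carry Stage II.2.
The analysis ends at Stage II.2; the tenant prevails on this issue.
— Issue III —
Stage III.1 (tenant, a preponderance, weight exceeds 48): (h) 49 > 48 — meets; (i) 60 > 48 — meets.
  All elements met. The tenant retains the burden for Stage III.2.
Stage III.2 (tenant, a preponderance, weight exceeds 48): (j) net 53−2=51 > 48 — meets.
  Stage III.2 carried; the burden shifts to the landlord.
Stage III.3 (landlord, a preponderance, weight exceeds 48): (k) 43 ≤ 48 — fails; (l) 51 > 48 — meets.
  Not every element is met, so the landlord fails to carry Stage III.3.
So the tenant prevails on this issue.
Per-issue: Issue I → tenant; Issue II → tenant; Issue III → tenant. The tenant must prevail on every issue; overall, the tenant prevails.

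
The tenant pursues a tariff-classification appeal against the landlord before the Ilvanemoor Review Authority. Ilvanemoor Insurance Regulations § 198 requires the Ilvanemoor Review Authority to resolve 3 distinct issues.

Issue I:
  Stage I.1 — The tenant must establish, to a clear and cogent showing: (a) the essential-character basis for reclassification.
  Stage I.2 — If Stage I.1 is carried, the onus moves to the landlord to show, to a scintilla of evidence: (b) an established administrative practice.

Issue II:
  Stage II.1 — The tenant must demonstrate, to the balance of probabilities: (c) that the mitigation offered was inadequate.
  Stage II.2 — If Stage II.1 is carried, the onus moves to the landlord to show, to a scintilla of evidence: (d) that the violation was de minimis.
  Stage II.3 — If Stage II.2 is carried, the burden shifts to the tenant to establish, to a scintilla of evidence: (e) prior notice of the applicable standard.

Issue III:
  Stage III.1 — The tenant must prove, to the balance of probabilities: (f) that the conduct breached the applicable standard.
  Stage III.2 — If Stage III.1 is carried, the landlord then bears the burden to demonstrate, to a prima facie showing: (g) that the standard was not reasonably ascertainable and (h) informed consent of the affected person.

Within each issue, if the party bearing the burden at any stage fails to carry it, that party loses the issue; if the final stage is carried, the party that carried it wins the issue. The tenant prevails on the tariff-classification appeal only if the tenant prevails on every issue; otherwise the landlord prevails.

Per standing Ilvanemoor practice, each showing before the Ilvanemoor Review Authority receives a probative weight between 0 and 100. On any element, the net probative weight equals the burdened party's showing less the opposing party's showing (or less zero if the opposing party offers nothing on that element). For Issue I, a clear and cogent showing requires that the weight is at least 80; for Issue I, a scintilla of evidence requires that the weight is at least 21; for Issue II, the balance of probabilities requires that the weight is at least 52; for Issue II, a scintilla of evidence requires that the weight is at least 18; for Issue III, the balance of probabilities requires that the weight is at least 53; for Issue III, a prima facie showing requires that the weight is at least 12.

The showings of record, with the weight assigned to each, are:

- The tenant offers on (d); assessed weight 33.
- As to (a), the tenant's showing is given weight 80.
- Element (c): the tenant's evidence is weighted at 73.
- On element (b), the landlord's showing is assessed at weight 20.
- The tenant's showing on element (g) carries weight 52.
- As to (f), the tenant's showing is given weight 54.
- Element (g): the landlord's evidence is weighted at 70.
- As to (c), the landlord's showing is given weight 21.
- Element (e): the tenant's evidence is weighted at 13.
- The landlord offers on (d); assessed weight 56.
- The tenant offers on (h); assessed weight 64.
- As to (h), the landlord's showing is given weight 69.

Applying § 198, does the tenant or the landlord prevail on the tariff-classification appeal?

— Issue I —
At Stage I.1 the tenant must meet a clear and cogent showing (weight is at least 80): on (a) the weight is 80, which does reach 80, so (a) meets the standard.
  The tenant carries Stage I.1; the landlord now bears the burden.
At Stage I.2 the landlord must meet a scintilla of evidence (weight is at least 21): on (b) the weight is 20, which does not reach 21, so (b) does not meet the standard.
  Stage I.2 not carried; the landlord fails its burden.
So the tenant prevails on this issue.
— Issue II —
Stage II.1 — burden on tenant; standard: the balance of probabilities (weight is at least 52).
    (c): 73 − 21 = 52 ≥ 52 [met]
  Stage II.1 carried; the burden shifts to the landlord.
Stage II.2 — burden on landlord; standard: a scintilla of evidence (weight is at least 18).
    (d): 56 − 33 = 23 ≥ 18 [met]
  Stage II.2 is satisfied; the onus moves to the tenant.
Stage II.3 — burden on tenant; standard: a scintilla of evidence (weight is at least 18).
    (e): 13 < 18 [not met]
  The tenant does not carry Stage II.3.
So the landlord prevails on this issue.
— Issue III —
At Stage III.1 the tenant must meet the balance of probabilities (weight is at least 53): on (f) the weight is 54, which does reach 53, so (f) meets the standard.
  Stage III.1 carried; the burden shifts to the landlord.
At Stage III.2 the landlord must meet a prima facie showing (weight is at least 12): on (g) the weight is 70 less the opposing 52 gives net 18, ≥ 12, so (g) meets the standard; on (h) the weight is 69 less the opposing 64 gives net 5, which does not reach 12, so (h) does not meet the standard.
  The landlord does not carry Stage III.2.
So the tenant prevails on this issue.
Per-issue: Issue I → tenant; Issue II → landlord; Issue III → tenant. The tenant must prevail on every issue; overall, the landlord prevails.

landlord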